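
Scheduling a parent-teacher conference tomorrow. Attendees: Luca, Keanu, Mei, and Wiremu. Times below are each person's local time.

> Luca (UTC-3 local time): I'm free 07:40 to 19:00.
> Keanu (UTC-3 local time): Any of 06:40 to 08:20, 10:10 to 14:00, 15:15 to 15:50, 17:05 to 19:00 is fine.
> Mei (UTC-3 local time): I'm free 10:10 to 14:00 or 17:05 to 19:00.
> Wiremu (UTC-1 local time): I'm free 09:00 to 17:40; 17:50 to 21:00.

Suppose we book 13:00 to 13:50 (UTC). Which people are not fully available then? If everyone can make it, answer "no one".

Keanu, Mei

Luca in UTC: 10:40-22:00 (add 3h to convert from UTC-3).
Keanu in UTC: 09:40-11:20, 13:10-17:00, 18:15-18:50, 20:05-22:00 (add 3h to convert from UTC-3).
Mei in UTC: 13:10-17:00, 20:05-22:00 (add 3h to convert from UTC-3).
Wiremu in UTC: 10:00-18:40, 18:50-22:00 (add 1h to convert from UTC-1).
Luca: free for 13:00-13:50. Keanu: not fully free for 13:00-13:50. Mei: not fully free for 13:00-13:50. Wiremu: free for 13:00-13:50.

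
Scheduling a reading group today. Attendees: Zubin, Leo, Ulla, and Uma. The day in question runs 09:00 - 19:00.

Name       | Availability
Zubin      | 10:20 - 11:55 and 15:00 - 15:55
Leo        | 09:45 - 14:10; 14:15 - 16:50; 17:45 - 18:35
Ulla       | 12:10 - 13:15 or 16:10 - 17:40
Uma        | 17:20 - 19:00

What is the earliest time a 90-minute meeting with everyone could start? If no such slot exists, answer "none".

Zubin ∩ Leo: 10:20-11:55, 15:00-15:55.
Zubin ∩ Leo ∩ Ulla: ∅.
Zubin ∩ Leo ∩ Ulla ∩ Uma: ∅.
There is no time when everyone is free.
No common window is at least 90 minutes long.

none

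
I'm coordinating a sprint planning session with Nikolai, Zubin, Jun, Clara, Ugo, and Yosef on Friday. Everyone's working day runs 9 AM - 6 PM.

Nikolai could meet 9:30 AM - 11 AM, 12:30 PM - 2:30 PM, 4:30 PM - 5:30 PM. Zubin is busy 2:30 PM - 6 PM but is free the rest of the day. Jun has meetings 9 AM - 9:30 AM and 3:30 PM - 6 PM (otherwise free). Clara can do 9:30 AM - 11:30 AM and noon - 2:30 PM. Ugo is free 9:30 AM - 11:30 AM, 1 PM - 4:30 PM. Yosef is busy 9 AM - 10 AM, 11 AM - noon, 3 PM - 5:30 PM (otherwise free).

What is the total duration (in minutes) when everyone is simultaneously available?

Nikolai free: 09:30-11:00, 12:30-14:30, 16:30-17:30.
Zubin free: 09:00-14:30 (invert busy blocks within the working day).
Jun free: 09:30-15:30 (invert busy blocks within the working day).
Clara free: 09:30-11:30, 12:00-14:30.
Ugo free: 09:30-11:30, 13:00-16:30.
Yosef free: 10:00-11:00, 12:00-15:00, 17:30-18:00 (invert busy blocks within the working day).
Nikolai ∩ Zubin: 09:30-11:00, 12:30-14:30.
Nikolai ∩ Zubin ∩ Jun: 09:30-11:00, 12:30-14:30.
Nikolai ∩ Zubin ∩ Jun ∩ Clara: 09:30-11:00, 12:30-14:30.
Nikolai ∩ Zubin ∩ Jun ∩ Clara ∩ Ugo: 09:30-11:00, 13:00-14:30.
Nikolai ∩ Zubin ∩ Jun ∩ Clara ∩ Ugo ∩ Yosef: 10:00-11:00, 13:00-14:30.
Summing the common windows: 60 + 90 = 150 minutes.

150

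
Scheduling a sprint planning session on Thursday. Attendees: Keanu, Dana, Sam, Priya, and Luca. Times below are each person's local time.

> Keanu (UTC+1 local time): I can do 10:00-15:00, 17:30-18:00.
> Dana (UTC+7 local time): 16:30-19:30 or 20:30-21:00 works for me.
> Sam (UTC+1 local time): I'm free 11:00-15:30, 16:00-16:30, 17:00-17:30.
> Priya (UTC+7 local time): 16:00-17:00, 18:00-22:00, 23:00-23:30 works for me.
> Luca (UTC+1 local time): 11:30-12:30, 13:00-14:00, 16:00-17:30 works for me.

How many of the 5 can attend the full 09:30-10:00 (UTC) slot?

3

Keanu in UTC: 09:00-14:00, 16:30-17:00 (subtract 1h to convert from UTC+1).
Dana in UTC: 09:30-12:30, 13:30-14:00 (subtract 7h to convert from UTC+7).
Sam in UTC: 10:00-14:30, 15:00-15:30, 16:00-16:30 (subtract 1h to convert from UTC+1).
Priya in UTC: 09:00-10:00, 11:00-15:00, 16:00-16:30 (subtract 7h to convert from UTC+7).
Luca in UTC: 10:30-11:30, 12:00-13:00, 15:00-16:30 (subtract 1h to convert from UTC+1).
Keanu, Dana, and Priya can make the full 09:30-10:00 slot — that's 3.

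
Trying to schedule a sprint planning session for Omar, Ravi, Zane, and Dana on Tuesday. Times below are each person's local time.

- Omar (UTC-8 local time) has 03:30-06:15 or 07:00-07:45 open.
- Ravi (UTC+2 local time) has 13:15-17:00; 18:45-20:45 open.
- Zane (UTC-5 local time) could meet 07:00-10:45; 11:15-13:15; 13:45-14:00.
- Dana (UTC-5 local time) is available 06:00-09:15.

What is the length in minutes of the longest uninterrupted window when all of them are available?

Omar in UTC: 11:30-14:15, 15:00-15:45 (add 8h to convert from UTC-8).
Ravi in UTC: 11:15-15:00, 16:45-18:45 (subtract 2h to convert from UTC+2).
Zane in UTC: 12:00-15:45, 16:15-18:15, 18:45-19:00 (add 5h to convert from UTC-5).
Dana in UTC: 11:00-14:15 (add 5h to convert from UTC-5).
Omar ∩ Ravi: 11:30-14:15.
Omar ∩ Ravi ∩ Zane: 12:00-14:15.
Omar ∩ Ravi ∩ Zane ∩ Dana: 12:00-14:15.
Those are the intersection windows.
The longest is 12:00-14:15 at 135 minutes.

135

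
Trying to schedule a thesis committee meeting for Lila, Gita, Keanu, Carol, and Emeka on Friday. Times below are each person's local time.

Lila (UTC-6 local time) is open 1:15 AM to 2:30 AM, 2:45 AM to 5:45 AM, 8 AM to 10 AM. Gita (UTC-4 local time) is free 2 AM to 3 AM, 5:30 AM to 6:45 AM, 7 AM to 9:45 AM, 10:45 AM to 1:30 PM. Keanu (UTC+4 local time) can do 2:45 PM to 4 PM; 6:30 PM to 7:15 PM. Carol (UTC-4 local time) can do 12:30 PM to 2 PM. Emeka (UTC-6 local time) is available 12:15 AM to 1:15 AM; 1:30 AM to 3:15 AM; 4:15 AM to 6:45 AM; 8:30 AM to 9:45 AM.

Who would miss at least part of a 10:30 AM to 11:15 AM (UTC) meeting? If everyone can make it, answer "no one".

Lila in UTC: 07:15-08:30, 08:45-11:45, 14:00-16:00 (add 6h to convert from UTC-6).
Gita in UTC: 06:00-07:00, 09:30-10:45, 11:00-13:45, 14:45-17:30 (add 4h to convert from UTC-4).
Keanu in UTC: 10:45-12:00, 14:30-15:15 (subtract 4h to convert from UTC+4).
Carol in UTC: 16:30-18:00 (add 4h to convert from UTC-4).
Emeka in UTC: 06:15-07:15, 07:30-09:15, 10:15-12:45, 14:30-15:45 (add 6h to convert from UTC-6).
Lila: free for 10:30-11:15. Gita: not fully free for 10:30-11:15. Keanu: not fully free for 10:30-11:15. Carol: not fully free for 10:30-11:15. Emeka: free for 10:30-11:15.

Carol, Gita, Keanu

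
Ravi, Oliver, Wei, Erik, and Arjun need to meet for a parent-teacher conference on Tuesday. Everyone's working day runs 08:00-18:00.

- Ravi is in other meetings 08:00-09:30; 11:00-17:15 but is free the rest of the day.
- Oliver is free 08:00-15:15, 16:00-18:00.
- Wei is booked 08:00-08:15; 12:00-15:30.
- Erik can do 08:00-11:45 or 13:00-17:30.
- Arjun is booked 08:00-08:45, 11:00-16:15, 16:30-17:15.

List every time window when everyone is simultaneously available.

Ravi free: 09:30-11:00, 17:15-18:00 (invert busy blocks within the working day).
Oliver free: 08:00-15:15, 16:00-18:00.
Wei free: 08:15-12:00, 15:30-18:00 (invert busy blocks within the working day).
Erik free: 08:00-11:45, 13:00-17:30.
Arjun free: 08:45-11:00, 16:15-16:30, 17:15-18:00 (invert busy blocks within the working day).
Ravi ∩ Oliver: 09:30-11:00, 17:15-18:00.
Ravi ∩ Oliver ∩ Wei: 09:30-11:00, 17:15-18:00.
Ravi ∩ Oliver ∩ Wei ∩ Erik: 09:30-11:00, 17:15-17:30.
Ravi ∩ Oliver ∩ Wei ∩ Erik ∩ Arjun: 09:30-11:00, 17:15-17:30.

09:30-11:00, 17:15-17:30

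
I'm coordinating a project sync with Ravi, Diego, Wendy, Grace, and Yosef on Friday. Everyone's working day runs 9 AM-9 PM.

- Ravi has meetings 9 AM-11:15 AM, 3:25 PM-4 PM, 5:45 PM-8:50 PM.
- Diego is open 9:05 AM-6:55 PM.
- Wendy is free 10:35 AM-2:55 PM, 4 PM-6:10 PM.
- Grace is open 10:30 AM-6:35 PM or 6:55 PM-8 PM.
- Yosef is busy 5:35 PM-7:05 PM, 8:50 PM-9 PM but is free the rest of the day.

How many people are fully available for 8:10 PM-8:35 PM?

1

Ravi free: 11:15-15:25, 16:00-17:45, 20:50-21:00 (invert busy blocks within the working day).
Diego free: 09:05-18:55.
Wendy free: 10:35-14:55, 16:00-18:10.
Grace free: 10:30-18:35, 18:55-20:00.
Yosef free: 09:00-17:35, 19:05-20:50 (invert busy blocks within the working day).
Yosef can make the full 20:10-20:35 slot — that's 1.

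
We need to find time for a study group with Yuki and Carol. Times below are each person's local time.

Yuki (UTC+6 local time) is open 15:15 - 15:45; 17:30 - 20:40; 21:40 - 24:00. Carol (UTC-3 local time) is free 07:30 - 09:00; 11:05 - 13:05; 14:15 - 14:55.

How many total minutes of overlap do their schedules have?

130

Yuki in UTC: 09:15-09:45, 11:30-14:40, 15:40-18:00 (subtract 6h to convert from UTC+6).
Carol in UTC: 10:30-12:00, 14:05-16:05, 17:15-17:55 (add 3h to convert from UTC-3).
Yuki ∩ Carol: 11:30-12:00, 14:05-14:40, 15:40-16:05, 17:15-17:55.
Summing the common windows: 30 + 35 + 25 + 40 = 130 minutes.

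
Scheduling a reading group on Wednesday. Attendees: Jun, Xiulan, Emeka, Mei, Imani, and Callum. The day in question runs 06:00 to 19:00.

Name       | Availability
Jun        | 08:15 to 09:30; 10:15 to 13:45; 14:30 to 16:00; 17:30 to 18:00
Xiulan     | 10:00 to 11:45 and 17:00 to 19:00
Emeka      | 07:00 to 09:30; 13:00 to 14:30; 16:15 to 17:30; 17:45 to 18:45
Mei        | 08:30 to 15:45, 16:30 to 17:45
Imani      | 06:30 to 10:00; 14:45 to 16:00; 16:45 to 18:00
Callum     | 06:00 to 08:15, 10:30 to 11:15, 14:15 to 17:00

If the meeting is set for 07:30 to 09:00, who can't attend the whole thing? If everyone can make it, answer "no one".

Jun: not fully free for 07:30-09:00. Xiulan: not fully free for 07:30-09:00. Emeka: free for 07:30-09:00. Mei: not fully free for 07:30-09:00. Imani: free for 07:30-09:00. Callum: not fully free for 07:30-09:00.

Callum, Jun, Mei, Xiulan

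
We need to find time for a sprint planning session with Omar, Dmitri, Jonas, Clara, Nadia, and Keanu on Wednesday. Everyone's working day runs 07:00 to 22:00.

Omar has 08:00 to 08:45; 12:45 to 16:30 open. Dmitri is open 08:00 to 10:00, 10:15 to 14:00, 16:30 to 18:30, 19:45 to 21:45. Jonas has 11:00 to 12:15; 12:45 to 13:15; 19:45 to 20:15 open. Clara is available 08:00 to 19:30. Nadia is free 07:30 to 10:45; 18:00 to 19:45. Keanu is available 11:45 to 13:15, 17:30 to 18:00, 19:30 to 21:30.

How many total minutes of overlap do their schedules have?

Omar ∩ Dmitri: 08:00-08:45, 12:45-14:00.
Omar ∩ Dmitri ∩ Jonas: 12:45-13:15.
Omar ∩ Dmitri ∩ Jonas ∩ Clara: 12:45-13:15.
Omar ∩ Dmitri ∩ Jonas ∩ Clara ∩ Nadia: ∅.
Omar ∩ Dmitri ∩ Jonas ∩ Clara ∩ Nadia ∩ Keanu: ∅.
There is no time when everyone is free.
There is no common window, so the total is 0 minutes.

0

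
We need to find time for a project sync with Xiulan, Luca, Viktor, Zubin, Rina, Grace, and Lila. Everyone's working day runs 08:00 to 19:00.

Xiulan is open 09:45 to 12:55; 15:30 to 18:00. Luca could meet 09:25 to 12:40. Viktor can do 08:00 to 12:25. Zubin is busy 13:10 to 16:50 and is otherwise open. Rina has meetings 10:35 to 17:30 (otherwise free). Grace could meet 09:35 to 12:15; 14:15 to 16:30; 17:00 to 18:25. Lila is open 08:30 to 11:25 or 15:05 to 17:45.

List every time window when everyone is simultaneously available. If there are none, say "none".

09:45-10:35

Xiulan free: 09:45-12:55, 15:30-18:00.
Luca free: 09:25-12:40.
Viktor free: 08:00-12:25.
Zubin free: 08:00-13:10, 16:50-19:00 (invert busy blocks within the working day).
Rina free: 08:00-10:35, 17:30-19:00 (invert busy blocks within the working day).
Grace free: 09:35-12:15, 14:15-16:30, 17:00-18:25.
Lila free: 08:30-11:25, 15:05-17:45.
Xiulan ∩ Luca: 09:45-12:40.
Xiulan ∩ Luca ∩ Viktor: 09:45-12:25.
Xiulan ∩ Luca ∩ Viktor ∩ Zubin: 09:45-12:25.
Xiulan ∩ Luca ∩ Viktor ∩ Zubin ∩ Rina: 09:45-10:35.
Xiulan ∩ Luca ∩ Viktor ∩ Zubin ∩ Rina ∩ Grace: 09:45-10:35.
Xiulan ∩ Luca ∩ Viktor ∩ Zubin ∩ Rina ∩ Grace ∩ Lila: 09:45-10:35.
Those are the intersection windows.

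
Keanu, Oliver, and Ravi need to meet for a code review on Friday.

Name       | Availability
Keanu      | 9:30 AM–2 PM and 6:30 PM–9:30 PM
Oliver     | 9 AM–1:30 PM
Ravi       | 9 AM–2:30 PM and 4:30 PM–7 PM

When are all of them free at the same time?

Keanu ∩ Oliver: 09:30-13:30.
Keanu ∩ Oliver ∩ Ravi: 09:30-13:30.

09:30-13:30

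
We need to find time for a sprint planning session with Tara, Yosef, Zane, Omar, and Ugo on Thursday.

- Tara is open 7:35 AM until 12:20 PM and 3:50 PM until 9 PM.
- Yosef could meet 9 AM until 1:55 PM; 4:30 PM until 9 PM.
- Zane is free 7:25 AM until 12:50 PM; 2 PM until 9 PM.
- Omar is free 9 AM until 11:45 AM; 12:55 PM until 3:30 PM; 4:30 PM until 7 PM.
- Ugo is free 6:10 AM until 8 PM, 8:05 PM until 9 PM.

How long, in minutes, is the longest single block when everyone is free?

Tara ∩ Yosef: 09:00-12:20, 16:30-21:00.
Tara ∩ Yosef ∩ Zane: 09:00-12:20, 16:30-21:00.
Tara ∩ Yosef ∩ Zane ∩ Omar: 09:00-11:45, 16:30-19:00.
Tara ∩ Yosef ∩ Zane ∩ Omar ∩ Ugo: 09:00-11:45, 16:30-19:00.
The longest is 09:00-11:45 at 165 minutes.

165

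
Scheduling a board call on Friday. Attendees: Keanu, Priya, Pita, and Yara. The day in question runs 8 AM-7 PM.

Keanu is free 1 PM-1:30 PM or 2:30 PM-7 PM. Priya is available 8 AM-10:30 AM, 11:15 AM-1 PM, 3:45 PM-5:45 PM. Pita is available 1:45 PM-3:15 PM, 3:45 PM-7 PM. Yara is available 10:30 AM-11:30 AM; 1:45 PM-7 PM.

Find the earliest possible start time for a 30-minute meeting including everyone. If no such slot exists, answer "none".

Keanu ∩ Priya: 15:45-17:45.
Keanu ∩ Priya ∩ Pita: 15:45-17:45.
Keanu ∩ Priya ∩ Pita ∩ Yara: 15:45-17:45.
So the common availability across everyone is 15:45-17:45.
The first common window of at least 30 minutes is 15:45-17:45, so the earliest start is 15:45.

15:45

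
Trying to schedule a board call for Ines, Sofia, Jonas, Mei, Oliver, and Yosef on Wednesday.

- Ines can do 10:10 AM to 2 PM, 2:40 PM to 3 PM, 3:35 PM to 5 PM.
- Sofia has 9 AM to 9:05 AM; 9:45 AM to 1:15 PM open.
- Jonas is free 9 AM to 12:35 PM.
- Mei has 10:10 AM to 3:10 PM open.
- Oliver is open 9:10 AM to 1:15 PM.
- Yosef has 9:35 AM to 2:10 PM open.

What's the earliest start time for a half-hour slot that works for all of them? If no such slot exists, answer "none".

Ines ∩ Sofia: 10:10-13:15.
Ines ∩ Sofia ∩ Jonas: 10:10-12:35.
Ines ∩ Sofia ∩ Jonas ∩ Mei: 10:10-12:35.
Ines ∩ Sofia ∩ Jonas ∩ Mei ∩ Oliver: 10:10-12:35.
Ines ∩ Sofia ∩ Jonas ∩ Mei ∩ Oliver ∩ Yosef: 10:10-12:35.
So the common availability across everyone is 10:10-12:35.
The first common window of at least 30 minutes is 10:10-12:35, so the earliest start is 10:10.

10:10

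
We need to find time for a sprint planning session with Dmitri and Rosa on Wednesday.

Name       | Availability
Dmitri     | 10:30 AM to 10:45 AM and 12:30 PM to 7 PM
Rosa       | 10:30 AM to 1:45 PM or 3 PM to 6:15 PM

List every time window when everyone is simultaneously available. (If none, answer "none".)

Dmitri ∩ Rosa: 10:30-10:45, 12:30-13:45, 15:00-18:15.
So the common availability across everyone is 10:30-10:45, 12:30-13:45, 15:00-18:15.

10:30-10:45, 12:30-13:45, 15:00-18:15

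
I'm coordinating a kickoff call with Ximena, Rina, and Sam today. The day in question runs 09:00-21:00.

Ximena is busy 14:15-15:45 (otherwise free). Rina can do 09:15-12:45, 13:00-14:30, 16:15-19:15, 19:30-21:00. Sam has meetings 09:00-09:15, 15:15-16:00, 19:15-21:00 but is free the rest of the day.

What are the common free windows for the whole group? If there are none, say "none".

09:15-12:45, 13:00-14:15, 16:15-19:15

Ximena free: 09:00-14:15, 15:45-21:00 (invert busy blocks within the working day).
Rina free: 09:15-12:45, 13:00-14:30, 16:15-19:15, 19:30-21:00.
Sam free: 09:15-15:15, 16:00-19:15 (invert busy blocks within the working day).
Ximena ∩ Rina: 09:15-12:45, 13:00-14:15, 16:15-19:15, 19:30-21:00.
Ximena ∩ Rina ∩ Sam: 09:15-12:45, 13:00-14:15, 16:15-19:15.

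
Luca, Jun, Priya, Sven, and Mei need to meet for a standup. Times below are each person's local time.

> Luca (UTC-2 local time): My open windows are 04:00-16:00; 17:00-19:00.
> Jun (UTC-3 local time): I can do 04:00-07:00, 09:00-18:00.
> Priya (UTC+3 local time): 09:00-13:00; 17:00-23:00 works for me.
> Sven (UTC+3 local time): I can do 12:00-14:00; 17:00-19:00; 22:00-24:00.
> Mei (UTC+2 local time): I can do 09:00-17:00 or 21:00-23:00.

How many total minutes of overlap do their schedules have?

Luca in UTC: 06:00-18:00, 19:00-21:00 (add 2h to convert from UTC-2).
Jun in UTC: 07:00-10:00, 12:00-21:00 (add 3h to convert from UTC-3).
Priya in UTC: 06:00-10:00, 14:00-20:00 (subtract 3h to convert from UTC+3).
Sven in UTC: 09:00-11:00, 14:00-16:00, 19:00-21:00 (subtract 3h to convert from UTC+3).
Mei in UTC: 07:00-15:00, 19:00-21:00 (subtract 2h to convert from UTC+2).
Luca ∩ Jun: 07:00-10:00, 12:00-18:00, 19:00-21:00.
Luca ∩ Jun ∩ Priya: 07:00-10:00, 14:00-18:00, 19:00-20:00.
Luca ∩ Jun ∩ Priya ∩ Sven: 09:00-10:00, 14:00-16:00, 19:00-20:00.
Luca ∩ Jun ∩ Priya ∩ Sven ∩ Mei: 09:00-10:00, 14:00-15:00, 19:00-20:00.
Summing the common windows: 60 + 60 + 60 = 180 minutes.

180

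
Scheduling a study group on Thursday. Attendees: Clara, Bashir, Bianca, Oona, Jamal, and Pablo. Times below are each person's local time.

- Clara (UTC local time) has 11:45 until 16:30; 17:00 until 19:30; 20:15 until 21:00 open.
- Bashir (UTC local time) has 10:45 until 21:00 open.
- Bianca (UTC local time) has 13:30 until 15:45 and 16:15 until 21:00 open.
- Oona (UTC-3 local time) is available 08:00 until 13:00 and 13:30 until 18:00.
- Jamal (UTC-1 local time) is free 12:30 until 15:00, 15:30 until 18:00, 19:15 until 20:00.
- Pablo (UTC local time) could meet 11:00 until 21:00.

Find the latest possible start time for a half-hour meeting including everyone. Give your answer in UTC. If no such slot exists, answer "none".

Clara in UTC: 11:45-16:30, 17:00-19:30, 20:15-21:00.
Bashir in UTC: 10:45-21:00.
Bianca in UTC: 13:30-15:45, 16:15-21:00.
Oona in UTC: 11:00-16:00, 16:30-21:00 (add 3h to convert from UTC-3).
Jamal in UTC: 13:30-16:00, 16:30-19:00, 20:15-21:00 (add 1h to convert from UTC-1).
Pablo in UTC: 11:00-21:00.
Clara ∩ Bashir: 11:45-16:30, 17:00-19:30, 20:15-21:00.
Clara ∩ Bashir ∩ Bianca: 13:30-15:45, 16:15-16:30, 17:00-19:30, 20:15-21:00.
Clara ∩ Bashir ∩ Bianca ∩ Oona: 13:30-15:45, 17:00-19:30, 20:15-21:00.
Clara ∩ Bashir ∩ Bianca ∩ Oona ∩ Jamal: 13:30-15:45, 17:00-19:00, 20:15-21:00.
Clara ∩ Bashir ∩ Bianca ∩ Oona ∩ Jamal ∩ Pablo: 13:30-15:45, 17:00-19:00, 20:15-21:00.
The last common window of at least 30 minutes is 20:15-21:00; a 30-minute meeting can start as late as 20:30 and still end by 21:00.

20:30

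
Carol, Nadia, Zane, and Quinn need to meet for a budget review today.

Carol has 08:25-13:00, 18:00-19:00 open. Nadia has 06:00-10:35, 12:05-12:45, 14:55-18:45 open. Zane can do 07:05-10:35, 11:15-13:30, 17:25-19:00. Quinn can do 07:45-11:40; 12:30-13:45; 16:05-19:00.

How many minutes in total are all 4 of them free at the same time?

190

Carol ∩ Nadia: 08:25-10:35, 12:05-12:45, 18:00-18:45.
Carol ∩ Nadia ∩ Zane: 08:25-10:35, 12:05-12:45, 18:00-18:45.
Carol ∩ Nadia ∩ Zane ∩ Quinn: 08:25-10:35, 12:30-12:45, 18:00-18:45.
Summing the common windows: 130 + 15 + 45 = 190 minutes.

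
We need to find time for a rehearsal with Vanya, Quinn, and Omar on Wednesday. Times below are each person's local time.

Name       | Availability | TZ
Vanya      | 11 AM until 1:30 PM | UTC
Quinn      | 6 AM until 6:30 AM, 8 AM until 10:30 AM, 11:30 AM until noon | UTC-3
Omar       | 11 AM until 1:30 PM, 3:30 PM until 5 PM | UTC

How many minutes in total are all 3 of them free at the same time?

150

Vanya in UTC: 11:00-13:30.
Quinn in UTC: 09:00-09:30, 11:00-13:30, 14:30-15:00 (add 3h to convert from UTC-3).
Omar in UTC: 11:00-13:30, 15:30-17:00.
Vanya ∩ Quinn: 11:00-13:30.
Vanya ∩ Quinn ∩ Omar: 11:00-13:30.
That's a single block of 150 minutes.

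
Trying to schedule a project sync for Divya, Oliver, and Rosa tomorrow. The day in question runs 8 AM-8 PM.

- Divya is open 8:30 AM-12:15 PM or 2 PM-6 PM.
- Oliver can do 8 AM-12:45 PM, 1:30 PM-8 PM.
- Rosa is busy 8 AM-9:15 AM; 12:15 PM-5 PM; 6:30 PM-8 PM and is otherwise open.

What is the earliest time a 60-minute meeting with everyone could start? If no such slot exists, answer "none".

Divya free: 08:30-12:15, 14:00-18:00.
Oliver free: 08:00-12:45, 13:30-20:00.
Rosa free: 09:15-12:15, 17:00-18:30 (invert busy blocks within the working day).
Divya ∩ Oliver: 08:30-12:15, 14:00-18:00.
Divya ∩ Oliver ∩ Rosa: 09:15-12:15, 17:00-18:00.
The first common window of at least 60 minutes is 09:15-12:15, so the earliest start is 09:15.

09:15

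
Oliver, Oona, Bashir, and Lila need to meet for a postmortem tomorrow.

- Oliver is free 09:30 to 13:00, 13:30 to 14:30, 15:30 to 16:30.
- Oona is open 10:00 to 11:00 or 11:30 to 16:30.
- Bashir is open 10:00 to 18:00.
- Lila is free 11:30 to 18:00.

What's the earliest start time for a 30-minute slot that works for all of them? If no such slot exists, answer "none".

11:30

Oliver ∩ Oona: 10:00-11:00, 11:30-13:00, 13:30-14:30, 15:30-16:30.
Oliver ∩ Oona ∩ Bashir: 10:00-11:00, 11:30-13:00, 13:30-14:30, 15:30-16:30.
Oliver ∩ Oona ∩ Bashir ∩ Lila: 11:30-13:00, 13:30-14:30, 15:30-16:30.
The first common window of at least 30 minutes is 11:30-13:00, so the earliest start is 11:30.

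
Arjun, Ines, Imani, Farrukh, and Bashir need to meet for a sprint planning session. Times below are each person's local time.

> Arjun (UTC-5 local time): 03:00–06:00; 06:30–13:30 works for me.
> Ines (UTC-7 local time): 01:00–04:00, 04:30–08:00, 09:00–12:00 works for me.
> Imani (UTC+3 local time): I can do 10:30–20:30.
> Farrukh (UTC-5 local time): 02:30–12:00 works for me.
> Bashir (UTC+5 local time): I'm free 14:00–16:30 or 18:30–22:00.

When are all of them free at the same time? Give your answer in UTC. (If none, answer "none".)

09:00-11:00, 13:30-15:00, 16:00-17:00

Arjun in UTC: 08:00-11:00, 11:30-18:30 (add 5h to convert from UTC-5).
Ines in UTC: 08:00-11:00, 11:30-15:00, 16:00-19:00 (add 7h to convert from UTC-7).
Imani in UTC: 07:30-17:30 (subtract 3h to convert from UTC+3).
Farrukh in UTC: 07:30-17:00 (add 5h to convert from UTC-5).
Bashir in UTC: 09:00-11:30, 13:30-17:00 (subtract 5h to convert from UTC+5).
Arjun ∩ Ines: 08:00-11:00, 11:30-15:00, 16:00-18:30.
Arjun ∩ Ines ∩ Imani: 08:00-11:00, 11:30-15:00, 16:00-17:30.
Arjun ∩ Ines ∩ Imani ∩ Farrukh: 08:00-11:00, 11:30-15:00, 16:00-17:00.
Arjun ∩ Ines ∩ Imani ∩ Farrukh ∩ Bashir: 09:00-11:00, 13:30-15:00, 16:00-17:00.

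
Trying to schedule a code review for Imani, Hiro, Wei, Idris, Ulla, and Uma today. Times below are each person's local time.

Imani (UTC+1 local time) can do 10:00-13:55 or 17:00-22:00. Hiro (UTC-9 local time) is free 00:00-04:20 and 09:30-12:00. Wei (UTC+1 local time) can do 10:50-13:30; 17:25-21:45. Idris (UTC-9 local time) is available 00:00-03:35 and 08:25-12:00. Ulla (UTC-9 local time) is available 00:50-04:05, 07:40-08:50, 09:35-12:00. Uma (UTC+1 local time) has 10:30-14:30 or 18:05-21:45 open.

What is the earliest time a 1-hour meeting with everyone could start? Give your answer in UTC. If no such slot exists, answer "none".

09:50

Imani in UTC: 09:00-12:55, 16:00-21:00 (subtract 1h to convert from UTC+1).
Hiro in UTC: 09:00-13:20, 18:30-21:00 (add 9h to convert from UTC-9).
Wei in UTC: 09:50-12:30, 16:25-20:45 (subtract 1h to convert from UTC+1).
Idris in UTC: 09:00-12:35, 17:25-21:00 (add 9h to convert from UTC-9).
Ulla in UTC: 09:50-13:05, 16:40-17:50, 18:35-21:00 (add 9h to convert from UTC-9).
Uma in UTC: 09:30-13:30, 17:05-20:45 (subtract 1h to convert from UTC+1).
Imani ∩ Hiro: 09:00-12:55, 18:30-21:00.
Imani ∩ Hiro ∩ Wei: 09:50-12:30, 18:30-20:45.
Imani ∩ Hiro ∩ Wei ∩ Idris: 09:50-12:30, 18:30-20:45.
Imani ∩ Hiro ∩ Wei ∩ Idris ∩ Ulla: 09:50-12:30, 18:35-20:45.
Imani ∩ Hiro ∩ Wei ∩ Idris ∩ Ulla ∩ Uma: 09:50-12:30, 18:35-20:45.
So the common availability across everyone is 09:50-12:30, 18:35-20:45.
The first common window of at least 60 minutes is 09:50-12:30, so the earliest start is 09:50.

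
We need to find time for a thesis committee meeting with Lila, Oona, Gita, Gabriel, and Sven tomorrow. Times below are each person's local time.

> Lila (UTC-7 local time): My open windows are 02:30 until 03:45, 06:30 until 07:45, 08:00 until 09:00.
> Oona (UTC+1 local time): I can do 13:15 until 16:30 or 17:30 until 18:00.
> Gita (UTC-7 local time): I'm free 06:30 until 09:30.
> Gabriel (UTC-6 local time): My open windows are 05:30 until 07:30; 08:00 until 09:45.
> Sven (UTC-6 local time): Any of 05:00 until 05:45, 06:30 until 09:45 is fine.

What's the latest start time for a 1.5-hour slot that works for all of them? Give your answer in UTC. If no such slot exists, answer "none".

Lila in UTC: 09:30-10:45, 13:30-14:45, 15:00-16:00 (add 7h to convert from UTC-7).
Oona in UTC: 12:15-15:30, 16:30-17:00 (subtract 1h to convert from UTC+1).
Gita in UTC: 13:30-16:30 (add 7h to convert from UTC-7).
Gabriel in UTC: 11:30-13:30, 14:00-15:45 (add 6h to convert from UTC-6).
Sven in UTC: 11:00-11:45, 12:30-15:45 (add 6h to convert from UTC-6).
Lila ∩ Oona: 13:30-14:45, 15:00-15:30.
Lila ∩ Oona ∩ Gita: 13:30-14:45, 15:00-15:30.
Lila ∩ Oona ∩ Gita ∩ Gabriel: 14:00-14:45, 15:00-15:30.
Lila ∩ Oona ∩ Gita ∩ Gabriel ∩ Sven: 14:00-14:45, 15:00-15:30.
No common window is at least 90 minutes long.

none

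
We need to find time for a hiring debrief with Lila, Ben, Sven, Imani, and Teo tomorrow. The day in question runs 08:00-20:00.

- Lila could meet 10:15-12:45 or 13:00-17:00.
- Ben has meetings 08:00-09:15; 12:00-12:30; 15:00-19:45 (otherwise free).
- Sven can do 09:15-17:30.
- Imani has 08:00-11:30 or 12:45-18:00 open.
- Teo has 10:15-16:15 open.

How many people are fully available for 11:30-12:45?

3

Lila free: 10:15-12:45, 13:00-17:00.
Ben free: 09:15-12:00, 12:30-15:00, 19:45-20:00 (invert busy blocks within the working day).
Sven free: 09:15-17:30.
Imani free: 08:00-11:30, 12:45-18:00.
Teo free: 10:15-16:15.
Lila, Sven, and Teo can make the full 11:30-12:45 slot — that's 3.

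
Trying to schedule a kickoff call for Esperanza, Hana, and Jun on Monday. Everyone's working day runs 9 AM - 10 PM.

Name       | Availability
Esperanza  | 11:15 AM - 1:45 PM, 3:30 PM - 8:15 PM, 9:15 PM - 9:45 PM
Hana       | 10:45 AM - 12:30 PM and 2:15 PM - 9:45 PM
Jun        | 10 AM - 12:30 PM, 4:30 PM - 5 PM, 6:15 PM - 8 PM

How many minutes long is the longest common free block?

Esperanza ∩ Hana: 11:15-12:30, 15:30-20:15, 21:15-21:45.
Esperanza ∩ Hana ∩ Jun: 11:15-12:30, 16:30-17:00, 18:15-20:00.
Those are the intersection windows.
The longest is 18:15-20:00 at 105 minutes.

105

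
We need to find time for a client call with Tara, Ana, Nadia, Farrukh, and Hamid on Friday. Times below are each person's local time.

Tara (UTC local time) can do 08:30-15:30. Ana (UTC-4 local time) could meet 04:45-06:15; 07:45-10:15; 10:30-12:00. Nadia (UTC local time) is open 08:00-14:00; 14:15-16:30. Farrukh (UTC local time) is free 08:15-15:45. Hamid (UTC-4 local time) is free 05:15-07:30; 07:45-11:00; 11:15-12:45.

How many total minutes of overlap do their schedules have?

Tara in UTC: 08:30-15:30.
Ana in UTC: 08:45-10:15, 11:45-14:15, 14:30-16:00 (add 4h to convert from UTC-4).
Nadia in UTC: 08:00-14:00, 14:15-16:30.
Farrukh in UTC: 08:15-15:45.
Hamid in UTC: 09:15-11:30, 11:45-15:00, 15:15-16:45 (add 4h to convert from UTC-4).
Tara ∩ Ana: 08:45-10:15, 11:45-14:15, 14:30-15:30.
Tara ∩ Ana ∩ Nadia: 08:45-10:15, 11:45-14:00, 14:30-15:30.
Tara ∩ Ana ∩ Nadia ∩ Farrukh: 08:45-10:15, 11:45-14:00, 14:30-15:30.
Tara ∩ Ana ∩ Nadia ∩ Farrukh ∩ Hamid: 09:15-10:15, 11:45-14:00, 14:30-15:00, 15:15-15:30.
Those are the intersection windows.
Summing the common windows: 60 + 135 + 30 + 15 = 240 minutes.

240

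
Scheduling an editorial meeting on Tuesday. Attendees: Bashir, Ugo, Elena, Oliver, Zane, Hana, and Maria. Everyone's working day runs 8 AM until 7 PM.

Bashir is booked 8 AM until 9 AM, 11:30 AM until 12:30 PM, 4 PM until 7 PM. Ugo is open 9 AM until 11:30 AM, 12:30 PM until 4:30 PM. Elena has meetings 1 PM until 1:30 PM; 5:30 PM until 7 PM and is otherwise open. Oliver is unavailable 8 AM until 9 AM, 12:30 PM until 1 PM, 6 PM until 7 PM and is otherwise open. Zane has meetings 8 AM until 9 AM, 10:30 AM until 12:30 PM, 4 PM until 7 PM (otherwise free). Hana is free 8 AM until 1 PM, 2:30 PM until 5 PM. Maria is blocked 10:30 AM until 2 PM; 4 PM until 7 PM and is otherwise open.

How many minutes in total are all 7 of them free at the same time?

180

Bashir free: 09:00-11:30, 12:30-16:00 (invert busy blocks within the working day).
Ugo free: 09:00-11:30, 12:30-16:30.
Elena free: 08:00-13:00, 13:30-17:30 (invert busy blocks within the working day).
Oliver free: 09:00-12:30, 13:00-18:00 (invert busy blocks within the working day).
Zane free: 09:00-10:30, 12:30-16:00 (invert busy blocks within the working day).
Hana free: 08:00-13:00, 14:30-17:00.
Maria free: 08:00-10:30, 14:00-16:00 (invert busy blocks within the working day).
Bashir ∩ Ugo: 09:00-11:30, 12:30-16:00.
Bashir ∩ Ugo ∩ Elena: 09:00-11:30, 12:30-13:00, 13:30-16:00.
Bashir ∩ Ugo ∩ Elena ∩ Oliver: 09:00-11:30, 13:30-16:00.
Bashir ∩ Ugo ∩ Elena ∩ Oliver ∩ Zane: 09:00-10:30, 13:30-16:00.
Bashir ∩ Ugo ∩ Elena ∩ Oliver ∩ Zane ∩ Hana: 09:00-10:30, 14:30-16:00.
Bashir ∩ Ugo ∩ Elena ∩ Oliver ∩ Zane ∩ Hana ∩ Maria: 09:00-10:30, 14:30-16:00.
Summing the common windows: 90 + 90 = 180 minutes.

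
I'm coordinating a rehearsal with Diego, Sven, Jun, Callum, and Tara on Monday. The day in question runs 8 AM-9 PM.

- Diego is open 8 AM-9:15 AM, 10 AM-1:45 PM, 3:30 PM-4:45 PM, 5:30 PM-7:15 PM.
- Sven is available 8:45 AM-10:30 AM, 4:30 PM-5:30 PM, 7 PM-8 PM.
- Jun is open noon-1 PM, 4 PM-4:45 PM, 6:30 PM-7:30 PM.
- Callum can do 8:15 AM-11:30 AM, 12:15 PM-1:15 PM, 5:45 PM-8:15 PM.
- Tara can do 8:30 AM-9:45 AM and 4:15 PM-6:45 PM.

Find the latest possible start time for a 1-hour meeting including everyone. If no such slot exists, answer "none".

none

Diego ∩ Sven: 08:45-09:15, 10:00-10:30, 16:30-16:45, 19:00-19:15.
Diego ∩ Sven ∩ Jun: 16:30-16:45, 19:00-19:15.
Diego ∩ Sven ∩ Jun ∩ Callum: 19:00-19:15.
Diego ∩ Sven ∩ Jun ∩ Callum ∩ Tara: ∅.
There is no time when everyone is free.
No common window is at least 60 minutes long.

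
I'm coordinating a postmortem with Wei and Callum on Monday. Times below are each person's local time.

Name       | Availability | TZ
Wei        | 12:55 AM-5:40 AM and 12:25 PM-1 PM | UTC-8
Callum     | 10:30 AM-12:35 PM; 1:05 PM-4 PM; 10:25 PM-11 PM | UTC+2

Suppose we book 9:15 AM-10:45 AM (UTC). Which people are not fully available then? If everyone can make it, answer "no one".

Callum

Wei in UTC: 08:55-13:40, 20:25-21:00 (add 8h to convert from UTC-8).
Callum in UTC: 08:30-10:35, 11:05-14:00, 20:25-21:00 (subtract 2h to convert from UTC+2).
Wei: free for 09:15-10:45. Callum: not fully free for 09:15-10:45.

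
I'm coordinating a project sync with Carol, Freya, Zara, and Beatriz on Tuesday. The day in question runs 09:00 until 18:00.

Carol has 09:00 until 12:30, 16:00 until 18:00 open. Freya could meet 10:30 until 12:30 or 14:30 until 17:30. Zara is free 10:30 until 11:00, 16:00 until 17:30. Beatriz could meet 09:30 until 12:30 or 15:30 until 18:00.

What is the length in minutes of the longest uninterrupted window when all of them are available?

90

Carol ∩ Freya: 10:30-12:30, 16:00-17:30.
Carol ∩ Freya ∩ Zara: 10:30-11:00, 16:00-17:30.
Carol ∩ Freya ∩ Zara ∩ Beatriz: 10:30-11:00, 16:00-17:30.
So the common availability across everyone is 10:30-11:00, 16:00-17:30.
The longest is 16:00-17:30 at 90 minutes.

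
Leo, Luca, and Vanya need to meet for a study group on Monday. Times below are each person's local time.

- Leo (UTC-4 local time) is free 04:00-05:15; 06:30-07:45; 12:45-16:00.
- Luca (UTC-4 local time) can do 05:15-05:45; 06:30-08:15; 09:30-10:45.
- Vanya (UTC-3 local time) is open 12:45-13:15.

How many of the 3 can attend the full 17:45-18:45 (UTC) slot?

Leo in UTC: 08:00-09:15, 10:30-11:45, 16:45-20:00 (add 4h to convert from UTC-4).
Luca in UTC: 09:15-09:45, 10:30-12:15, 13:30-14:45 (add 4h to convert from UTC-4).
Vanya in UTC: 15:45-16:15 (add 3h to convert from UTC-3).
Leo can make the full 17:45-18:45 slot — that's 1.

1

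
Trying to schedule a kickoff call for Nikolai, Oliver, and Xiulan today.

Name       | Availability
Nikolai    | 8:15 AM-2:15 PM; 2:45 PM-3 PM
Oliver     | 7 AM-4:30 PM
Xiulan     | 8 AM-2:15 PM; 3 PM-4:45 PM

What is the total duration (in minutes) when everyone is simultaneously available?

Nikolai ∩ Oliver: 08:15-14:15, 14:45-15:00.
Nikolai ∩ Oliver ∩ Xiulan: 08:15-14:15.
Those are the intersection windows.
That's a single block of 360 minutes.

360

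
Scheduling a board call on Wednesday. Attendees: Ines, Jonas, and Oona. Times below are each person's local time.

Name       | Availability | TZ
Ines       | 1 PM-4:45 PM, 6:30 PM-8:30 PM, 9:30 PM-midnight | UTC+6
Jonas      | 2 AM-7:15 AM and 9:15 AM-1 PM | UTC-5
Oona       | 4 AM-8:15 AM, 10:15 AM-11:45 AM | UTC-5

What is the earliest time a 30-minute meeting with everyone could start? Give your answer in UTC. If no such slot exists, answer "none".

Ines in UTC: 07:00-10:45, 12:30-14:30, 15:30-18:00 (subtract 6h to convert from UTC+6).
Jonas in UTC: 07:00-12:15, 14:15-18:00 (add 5h to convert from UTC-5).
Oona in UTC: 09:00-13:15, 15:15-16:45 (add 5h to convert from UTC-5).
Ines ∩ Jonas: 07:00-10:45, 14:15-14:30, 15:30-18:00.
Ines ∩ Jonas ∩ Oona: 09:00-10:45, 15:30-16:45.
The first common window of at least 30 minutes is 09:00-10:45, so the earliest start is 09:00.

09:00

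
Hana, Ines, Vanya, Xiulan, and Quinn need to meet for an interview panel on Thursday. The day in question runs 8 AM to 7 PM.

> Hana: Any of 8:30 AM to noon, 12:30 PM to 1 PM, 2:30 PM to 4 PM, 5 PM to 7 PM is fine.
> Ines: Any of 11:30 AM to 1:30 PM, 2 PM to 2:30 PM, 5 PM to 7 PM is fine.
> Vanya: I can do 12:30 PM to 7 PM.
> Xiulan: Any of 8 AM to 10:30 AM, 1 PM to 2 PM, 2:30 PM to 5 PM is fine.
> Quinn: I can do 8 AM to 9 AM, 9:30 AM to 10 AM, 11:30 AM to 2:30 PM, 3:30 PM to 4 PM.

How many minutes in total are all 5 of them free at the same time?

Hana ∩ Ines: 11:30-12:00, 12:30-13:00, 17:00-19:00.
Hana ∩ Ines ∩ Vanya: 12:30-13:00, 17:00-19:00.
Hana ∩ Ines ∩ Vanya ∩ Xiulan: ∅.
Hana ∩ Ines ∩ Vanya ∩ Xiulan ∩ Quinn: ∅.
There is no time when everyone is free.
There is no common window, so the total is 0 minutes.

0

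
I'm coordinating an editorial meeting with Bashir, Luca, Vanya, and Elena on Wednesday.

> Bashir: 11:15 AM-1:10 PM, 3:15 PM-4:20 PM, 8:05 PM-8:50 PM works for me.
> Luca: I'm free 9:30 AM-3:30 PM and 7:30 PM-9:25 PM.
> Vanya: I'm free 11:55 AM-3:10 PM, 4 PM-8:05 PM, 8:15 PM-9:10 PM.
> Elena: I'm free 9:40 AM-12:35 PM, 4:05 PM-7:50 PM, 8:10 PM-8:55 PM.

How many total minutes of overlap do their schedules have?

Bashir ∩ Luca: 11:15-13:10, 15:15-15:30, 20:05-20:50.
Bashir ∩ Luca ∩ Vanya: 11:55-13:10, 20:15-20:50.
Bashir ∩ Luca ∩ Vanya ∩ Elena: 11:55-12:35, 20:15-20:50.
So the common availability across everyone is 11:55-12:35, 20:15-20:50.
Summing the common windows: 40 + 35 = 75 minutes.

75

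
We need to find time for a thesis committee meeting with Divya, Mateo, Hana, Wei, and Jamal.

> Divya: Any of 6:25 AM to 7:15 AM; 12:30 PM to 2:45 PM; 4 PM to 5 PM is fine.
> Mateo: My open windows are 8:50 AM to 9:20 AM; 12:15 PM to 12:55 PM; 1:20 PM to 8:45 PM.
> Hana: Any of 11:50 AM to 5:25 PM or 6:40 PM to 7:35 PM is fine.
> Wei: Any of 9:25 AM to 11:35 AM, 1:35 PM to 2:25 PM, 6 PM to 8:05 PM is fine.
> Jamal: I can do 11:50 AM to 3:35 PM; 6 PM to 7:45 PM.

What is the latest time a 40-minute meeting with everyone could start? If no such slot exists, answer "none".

13:45

Divya ∩ Mateo: 12:30-12:55, 13:20-14:45, 16:00-17:00.
Divya ∩ Mateo ∩ Hana: 12:30-12:55, 13:20-14:45, 16:00-17:00.
Divya ∩ Mateo ∩ Hana ∩ Wei: 13:35-14:25.
Divya ∩ Mateo ∩ Hana ∩ Wei ∩ Jamal: 13:35-14:25.
So the common availability across everyone is 13:35-14:25.
The last common window of at least 40 minutes is 13:35-14:25; a 40-minute meeting can start as late as 13:45 and still end by 14:25.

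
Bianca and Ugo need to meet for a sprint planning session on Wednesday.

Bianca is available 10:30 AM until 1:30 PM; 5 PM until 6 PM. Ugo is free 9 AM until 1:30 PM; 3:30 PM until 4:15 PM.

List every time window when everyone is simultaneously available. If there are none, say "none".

Bianca ∩ Ugo: 10:30-13:30.
Those are the intersection windows.

10:30-13:30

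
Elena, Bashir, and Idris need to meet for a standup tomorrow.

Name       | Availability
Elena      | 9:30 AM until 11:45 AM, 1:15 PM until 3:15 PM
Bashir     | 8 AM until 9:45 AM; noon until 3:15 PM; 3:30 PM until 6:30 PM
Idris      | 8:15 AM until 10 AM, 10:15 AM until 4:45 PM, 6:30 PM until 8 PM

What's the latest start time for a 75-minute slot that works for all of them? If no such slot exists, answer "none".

Elena ∩ Bashir: 09:30-09:45, 13:15-15:15.
Elena ∩ Bashir ∩ Idris: 09:30-09:45, 13:15-15:15.
Those are the intersection windows.
The last common window of at least 75 minutes is 13:15-15:15; a 75-minute meeting can start as late as 14:00 and still end by 15:15.

14:00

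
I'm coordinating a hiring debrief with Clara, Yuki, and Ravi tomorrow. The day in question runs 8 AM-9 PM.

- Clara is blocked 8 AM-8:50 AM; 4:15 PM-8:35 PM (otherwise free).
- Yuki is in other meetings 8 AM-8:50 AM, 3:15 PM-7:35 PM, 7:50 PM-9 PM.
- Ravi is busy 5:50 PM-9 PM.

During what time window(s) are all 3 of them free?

Clara free: 08:50-16:15, 20:35-21:00 (invert busy blocks within the working day).
Yuki free: 08:50-15:15, 19:35-19:50 (invert busy blocks within the working day).
Ravi free: 08:00-17:50 (invert busy blocks within the working day).
Clara ∩ Yuki: 08:50-15:15.
Clara ∩ Yuki ∩ Ravi: 08:50-15:15.

08:50-15:15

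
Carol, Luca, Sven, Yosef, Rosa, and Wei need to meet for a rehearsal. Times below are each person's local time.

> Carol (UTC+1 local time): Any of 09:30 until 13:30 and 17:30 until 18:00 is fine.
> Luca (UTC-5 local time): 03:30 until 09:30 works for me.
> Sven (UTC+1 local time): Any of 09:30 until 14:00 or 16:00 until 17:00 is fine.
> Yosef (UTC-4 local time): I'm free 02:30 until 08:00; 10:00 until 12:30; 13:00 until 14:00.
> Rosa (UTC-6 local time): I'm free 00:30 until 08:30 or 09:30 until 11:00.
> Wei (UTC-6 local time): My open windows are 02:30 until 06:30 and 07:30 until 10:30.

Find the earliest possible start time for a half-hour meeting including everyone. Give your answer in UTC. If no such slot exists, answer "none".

Carol in UTC: 08:30-12:30, 16:30-17:00 (subtract 1h to convert from UTC+1).
Luca in UTC: 08:30-14:30 (add 5h to convert from UTC-5).
Sven in UTC: 08:30-13:00, 15:00-16:00 (subtract 1h to convert from UTC+1).
Yosef in UTC: 06:30-12:00, 14:00-16:30, 17:00-18:00 (add 4h to convert from UTC-4).
Rosa in UTC: 06:30-14:30, 15:30-17:00 (add 6h to convert from UTC-6).
Wei in UTC: 08:30-12:30, 13:30-16:30 (add 6h to convert from UTC-6).
Carol ∩ Luca: 08:30-12:30.
Carol ∩ Luca ∩ Sven: 08:30-12:30.
Carol ∩ Luca ∩ Sven ∩ Yosef: 08:30-12:00.
Carol ∩ Luca ∩ Sven ∩ Yosef ∩ Rosa: 08:30-12:00.
Carol ∩ Luca ∩ Sven ∩ Yosef ∩ Rosa ∩ Wei: 08:30-12:00.
The first common window of at least 30 minutes is 08:30-12:00, so the earliest start is 08:30.

08:30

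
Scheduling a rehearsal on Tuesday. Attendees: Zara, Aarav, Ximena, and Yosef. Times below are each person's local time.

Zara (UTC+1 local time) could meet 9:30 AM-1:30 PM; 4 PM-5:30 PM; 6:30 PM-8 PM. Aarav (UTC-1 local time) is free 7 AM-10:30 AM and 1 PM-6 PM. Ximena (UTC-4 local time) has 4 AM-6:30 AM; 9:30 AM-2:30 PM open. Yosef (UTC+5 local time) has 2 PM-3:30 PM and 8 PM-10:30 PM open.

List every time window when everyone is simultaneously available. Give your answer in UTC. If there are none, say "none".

Zara in UTC: 08:30-12:30, 15:00-16:30, 17:30-19:00 (subtract 1h to convert from UTC+1).
Aarav in UTC: 08:00-11:30, 14:00-19:00 (add 1h to convert from UTC-1).
Ximena in UTC: 08:00-10:30, 13:30-18:30 (add 4h to convert from UTC-4).
Yosef in UTC: 09:00-10:30, 15:00-17:30 (subtract 5h to convert from UTC+5).
Zara ∩ Aarav: 08:30-11:30, 15:00-16:30, 17:30-19:00.
Zara ∩ Aarav ∩ Ximena: 08:30-10:30, 15:00-16:30, 17:30-18:30.
Zara ∩ Aarav ∩ Ximena ∩ Yosef: 09:00-10:30, 15:00-16:30.

09:00-10:30, 15:00-16:30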